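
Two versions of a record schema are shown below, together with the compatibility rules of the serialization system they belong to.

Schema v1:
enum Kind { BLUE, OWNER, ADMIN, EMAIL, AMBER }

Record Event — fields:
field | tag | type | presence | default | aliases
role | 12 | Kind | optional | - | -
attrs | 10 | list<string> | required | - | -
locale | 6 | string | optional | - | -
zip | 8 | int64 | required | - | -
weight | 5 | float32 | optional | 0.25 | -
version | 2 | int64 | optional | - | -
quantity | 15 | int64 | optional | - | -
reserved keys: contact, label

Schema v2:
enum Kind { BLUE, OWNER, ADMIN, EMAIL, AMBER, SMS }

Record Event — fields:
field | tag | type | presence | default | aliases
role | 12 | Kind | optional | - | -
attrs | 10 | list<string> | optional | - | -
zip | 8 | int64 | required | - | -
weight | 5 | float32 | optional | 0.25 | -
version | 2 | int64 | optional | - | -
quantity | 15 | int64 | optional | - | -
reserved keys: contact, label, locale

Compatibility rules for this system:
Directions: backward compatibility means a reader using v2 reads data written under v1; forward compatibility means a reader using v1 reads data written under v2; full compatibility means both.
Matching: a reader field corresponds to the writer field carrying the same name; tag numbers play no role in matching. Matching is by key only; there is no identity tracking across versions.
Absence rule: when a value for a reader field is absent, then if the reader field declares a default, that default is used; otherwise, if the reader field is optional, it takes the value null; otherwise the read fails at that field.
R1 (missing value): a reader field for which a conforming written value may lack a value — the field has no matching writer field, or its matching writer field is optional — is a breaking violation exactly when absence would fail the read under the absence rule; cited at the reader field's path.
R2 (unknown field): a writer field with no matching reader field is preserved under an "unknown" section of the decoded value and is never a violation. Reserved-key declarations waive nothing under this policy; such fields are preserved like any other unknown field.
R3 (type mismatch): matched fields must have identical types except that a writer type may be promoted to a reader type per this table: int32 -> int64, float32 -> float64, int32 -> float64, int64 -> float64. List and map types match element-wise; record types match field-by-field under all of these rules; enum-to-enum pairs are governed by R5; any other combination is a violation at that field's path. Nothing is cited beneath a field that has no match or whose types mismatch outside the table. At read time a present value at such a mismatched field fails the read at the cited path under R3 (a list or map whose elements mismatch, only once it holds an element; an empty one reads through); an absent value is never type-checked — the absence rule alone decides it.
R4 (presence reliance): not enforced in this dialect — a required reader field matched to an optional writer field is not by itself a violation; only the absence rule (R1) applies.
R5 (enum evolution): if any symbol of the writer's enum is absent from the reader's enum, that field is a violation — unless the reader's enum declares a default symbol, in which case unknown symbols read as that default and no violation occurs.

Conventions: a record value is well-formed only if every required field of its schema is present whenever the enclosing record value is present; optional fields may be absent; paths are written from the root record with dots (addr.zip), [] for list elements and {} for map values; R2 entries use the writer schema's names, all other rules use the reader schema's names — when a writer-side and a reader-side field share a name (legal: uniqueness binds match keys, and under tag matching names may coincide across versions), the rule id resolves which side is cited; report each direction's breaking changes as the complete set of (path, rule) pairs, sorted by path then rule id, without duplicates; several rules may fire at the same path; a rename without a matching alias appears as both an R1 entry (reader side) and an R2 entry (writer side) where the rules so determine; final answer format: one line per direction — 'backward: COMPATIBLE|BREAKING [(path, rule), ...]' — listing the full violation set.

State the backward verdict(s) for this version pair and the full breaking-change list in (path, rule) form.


in Event below, arrows point writer -> reader
checking backward for Event: reader v2 against writer v1:
  writer optional, Kind -> Kind: reader role maps from writer role
  writer required, list<string> -> list<string>: reader attrs maps from writer attrs
  writer required, int64 -> int64: reader zip maps from writer zip
  writer optional, float32 -> float32: reader weight maps from writer weight
  writer optional, int64 -> int64: reader version maps from writer version
  writer optional, int64 -> int64: reader quantity maps from writer quantity
  locale (writer side), unknown to reader
  => backward: COMPATIBLE
remaining Event differences; none change what is asked:
  field attrs in record Event: required changed to optional -> matters only for Event's forward compatibility — outside the asked direction
  enum Kind (field role in record Event): symbol SMS added -> matters only for Event's forward compatibility — outside the asked direction
  removed field locale from record Event (its key "locale" joins the reserved list) -> triggers nothing under Event's printed rules — same verdict

backward: COMPATIBLE []


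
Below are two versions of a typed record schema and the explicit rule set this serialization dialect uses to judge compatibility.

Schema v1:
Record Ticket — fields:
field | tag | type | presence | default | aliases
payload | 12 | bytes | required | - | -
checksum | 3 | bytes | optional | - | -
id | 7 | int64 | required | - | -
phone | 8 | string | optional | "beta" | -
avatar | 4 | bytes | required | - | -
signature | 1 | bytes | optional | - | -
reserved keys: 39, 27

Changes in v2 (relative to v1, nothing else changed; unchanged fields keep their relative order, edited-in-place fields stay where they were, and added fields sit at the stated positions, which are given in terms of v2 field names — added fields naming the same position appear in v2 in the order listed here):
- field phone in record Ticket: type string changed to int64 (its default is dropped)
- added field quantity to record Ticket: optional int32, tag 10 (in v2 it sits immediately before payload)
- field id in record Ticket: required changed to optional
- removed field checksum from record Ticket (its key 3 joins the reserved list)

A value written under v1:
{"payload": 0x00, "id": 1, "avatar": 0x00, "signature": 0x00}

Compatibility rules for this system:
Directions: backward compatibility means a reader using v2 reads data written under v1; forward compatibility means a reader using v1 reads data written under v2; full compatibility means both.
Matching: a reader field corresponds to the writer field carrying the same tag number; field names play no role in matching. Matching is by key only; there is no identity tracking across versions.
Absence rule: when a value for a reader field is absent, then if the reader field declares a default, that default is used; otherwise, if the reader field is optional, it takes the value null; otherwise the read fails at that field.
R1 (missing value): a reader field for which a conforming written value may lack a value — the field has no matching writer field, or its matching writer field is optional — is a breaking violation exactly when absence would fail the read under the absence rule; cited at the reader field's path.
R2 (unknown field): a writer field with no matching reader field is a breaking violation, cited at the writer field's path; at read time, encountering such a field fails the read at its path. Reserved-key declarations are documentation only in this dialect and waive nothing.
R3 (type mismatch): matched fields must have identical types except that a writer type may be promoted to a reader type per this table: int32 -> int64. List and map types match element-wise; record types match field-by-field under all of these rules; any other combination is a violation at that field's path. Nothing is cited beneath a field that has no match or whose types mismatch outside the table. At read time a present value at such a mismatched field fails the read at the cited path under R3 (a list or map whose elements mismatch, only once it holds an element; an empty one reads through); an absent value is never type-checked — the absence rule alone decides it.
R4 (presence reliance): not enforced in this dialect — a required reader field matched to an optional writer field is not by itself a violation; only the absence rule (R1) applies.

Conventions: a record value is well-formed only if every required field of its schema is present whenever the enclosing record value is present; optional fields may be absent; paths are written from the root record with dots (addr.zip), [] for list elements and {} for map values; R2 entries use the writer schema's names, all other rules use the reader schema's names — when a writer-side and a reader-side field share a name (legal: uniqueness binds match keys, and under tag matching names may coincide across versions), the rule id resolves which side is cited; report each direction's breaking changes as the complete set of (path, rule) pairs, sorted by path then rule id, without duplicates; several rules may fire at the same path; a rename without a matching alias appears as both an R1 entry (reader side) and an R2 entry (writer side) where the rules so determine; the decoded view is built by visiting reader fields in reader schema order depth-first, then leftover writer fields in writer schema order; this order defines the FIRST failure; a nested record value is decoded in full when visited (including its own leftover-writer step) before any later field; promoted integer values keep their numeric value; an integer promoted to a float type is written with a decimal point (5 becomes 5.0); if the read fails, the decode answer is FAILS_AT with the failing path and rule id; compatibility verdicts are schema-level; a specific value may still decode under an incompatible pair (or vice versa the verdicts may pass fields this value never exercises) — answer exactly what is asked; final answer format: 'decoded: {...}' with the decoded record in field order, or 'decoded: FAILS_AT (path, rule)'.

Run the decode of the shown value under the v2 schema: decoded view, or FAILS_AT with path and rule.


decoded: {"quantity": null, "payload": 0x00, "id": 1, "phone": null, "avatar": 0x00, "signature": 0x00}

arrows below run writer -> reader for Ticket
decoding the Ticket value with the v2 reader:
  quantity := null (not supplied -> null)
  payload := 0x00
  id := 1
  phone := null (not supplied -> null)
  avatar := 0x00
  signature := 0x00
  => decoded: {"quantity": null, "payload": 0x00, "id": 1, "phone": null, "avatar": 0x00, "signature": 0x00}
ruling out the remaining Ticket differences:
  field id in record Ticket: required changed to optional -> matters for Ticket compatibility verdicts, not for this value's decode


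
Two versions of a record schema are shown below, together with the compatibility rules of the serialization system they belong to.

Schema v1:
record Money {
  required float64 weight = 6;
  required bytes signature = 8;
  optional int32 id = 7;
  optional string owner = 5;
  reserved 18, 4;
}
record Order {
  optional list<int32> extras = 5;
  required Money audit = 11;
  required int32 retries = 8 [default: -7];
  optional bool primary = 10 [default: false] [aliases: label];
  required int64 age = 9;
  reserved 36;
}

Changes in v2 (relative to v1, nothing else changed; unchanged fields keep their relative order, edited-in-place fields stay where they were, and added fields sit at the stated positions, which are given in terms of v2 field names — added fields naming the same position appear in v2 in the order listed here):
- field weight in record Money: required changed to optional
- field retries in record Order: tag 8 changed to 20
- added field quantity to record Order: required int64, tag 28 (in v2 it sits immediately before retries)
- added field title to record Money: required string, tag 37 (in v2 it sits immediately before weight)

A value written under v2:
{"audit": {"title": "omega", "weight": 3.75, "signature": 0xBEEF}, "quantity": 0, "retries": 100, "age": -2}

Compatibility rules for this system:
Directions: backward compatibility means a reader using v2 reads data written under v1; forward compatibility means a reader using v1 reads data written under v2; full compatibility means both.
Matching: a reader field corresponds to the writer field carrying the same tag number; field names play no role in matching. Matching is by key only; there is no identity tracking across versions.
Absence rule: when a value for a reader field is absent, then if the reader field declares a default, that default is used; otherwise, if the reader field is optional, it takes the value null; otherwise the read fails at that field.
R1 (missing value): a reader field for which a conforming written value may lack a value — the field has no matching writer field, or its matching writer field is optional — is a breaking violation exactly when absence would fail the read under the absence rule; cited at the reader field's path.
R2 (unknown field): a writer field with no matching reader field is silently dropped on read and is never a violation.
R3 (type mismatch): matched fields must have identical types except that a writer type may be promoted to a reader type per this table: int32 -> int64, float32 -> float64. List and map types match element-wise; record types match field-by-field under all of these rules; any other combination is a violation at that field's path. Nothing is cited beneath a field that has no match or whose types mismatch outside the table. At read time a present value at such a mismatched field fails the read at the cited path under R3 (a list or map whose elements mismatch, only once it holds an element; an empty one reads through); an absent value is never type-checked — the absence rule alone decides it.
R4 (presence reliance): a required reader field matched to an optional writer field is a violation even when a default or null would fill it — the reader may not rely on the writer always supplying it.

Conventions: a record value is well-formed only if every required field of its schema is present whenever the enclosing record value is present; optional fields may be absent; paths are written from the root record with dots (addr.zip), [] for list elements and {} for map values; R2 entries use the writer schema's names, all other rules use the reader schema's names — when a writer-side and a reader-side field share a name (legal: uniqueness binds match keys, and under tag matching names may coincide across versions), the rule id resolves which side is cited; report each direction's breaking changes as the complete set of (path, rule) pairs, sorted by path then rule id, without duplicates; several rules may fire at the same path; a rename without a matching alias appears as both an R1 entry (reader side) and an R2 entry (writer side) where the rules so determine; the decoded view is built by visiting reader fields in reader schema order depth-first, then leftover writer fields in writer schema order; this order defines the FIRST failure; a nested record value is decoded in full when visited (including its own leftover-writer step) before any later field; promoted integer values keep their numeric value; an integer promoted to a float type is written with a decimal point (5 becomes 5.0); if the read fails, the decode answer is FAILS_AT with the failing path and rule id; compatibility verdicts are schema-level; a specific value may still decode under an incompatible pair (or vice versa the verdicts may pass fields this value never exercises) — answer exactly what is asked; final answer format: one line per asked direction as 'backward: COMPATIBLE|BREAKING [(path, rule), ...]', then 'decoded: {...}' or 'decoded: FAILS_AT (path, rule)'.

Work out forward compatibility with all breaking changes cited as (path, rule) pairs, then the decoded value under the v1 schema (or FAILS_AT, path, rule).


the writer's type comes first in each Order pair
forward on Order — v1 reading data written by v2:
  writer optional, list<int32> -> list<int32>: reader extras maps from writer extras
  writer required, Money -> Money: reader audit maps from writer audit
  retries has no writer counterpart
  writer optional, bool -> bool: reader primary maps from writer primary
  writer required, int64 -> int64: reader age maps from writer age
  leftover writer field: quantity
  leftover writer field: retries
  writer optional, float64 -> float64: reader audit.weight maps from writer audit.weight
  writer required, bytes -> bytes: reader audit.signature maps from writer audit.signature
  writer optional, int32 -> int32: reader audit.id maps from writer audit.id
  writer optional, string -> string: reader audit.owner maps from writer audit.owner
  leftover writer field: audit.title
  violation R1 at audit.weight
  violation R4 at audit.weight
  => 2 violation(s): forward is BREAKING for Order
decode (reader v1):
  extras := null (not supplied -> null)
  audit.weight := 3.75
  audit.signature := 0xBEEF
  audit.id := null (not supplied -> null)
  audit.owner := null (not supplied -> null)
  writer audit.title: unmatched, discarded
  retries := -7 (no value, default fills)
  primary := false (no value, default fills)
  age := -2
  writer quantity: unmatched, discarded
  writer retries: unmatched, discarded
  => decoded: {"extras": null, "audit": {"weight": 3.75, "signature": 0xBEEF, "id": null, "owner": null}, "retries": -7, "primary": false, "age": -2}
diffs on Order not affecting the asked answer:
  added field quantity to record Order: required int64, tag 28 (in v2 it sits immediately before retries) -> affects backward compatibility only, which is not asked
  added field title to record Money: required string, tag 37 (in v2 it sits immediately before weight) -> affects backward compatibility only, which is not asked

forward: BREAKING [(audit.weight, R1), (audit.weight, R4)]; decoded: {"extras": null, "audit": {"weight": 3.75, "signature": 0xBEEF, "id": null, "owner": null}, "retries": -7, "primary": false, "age": -2}


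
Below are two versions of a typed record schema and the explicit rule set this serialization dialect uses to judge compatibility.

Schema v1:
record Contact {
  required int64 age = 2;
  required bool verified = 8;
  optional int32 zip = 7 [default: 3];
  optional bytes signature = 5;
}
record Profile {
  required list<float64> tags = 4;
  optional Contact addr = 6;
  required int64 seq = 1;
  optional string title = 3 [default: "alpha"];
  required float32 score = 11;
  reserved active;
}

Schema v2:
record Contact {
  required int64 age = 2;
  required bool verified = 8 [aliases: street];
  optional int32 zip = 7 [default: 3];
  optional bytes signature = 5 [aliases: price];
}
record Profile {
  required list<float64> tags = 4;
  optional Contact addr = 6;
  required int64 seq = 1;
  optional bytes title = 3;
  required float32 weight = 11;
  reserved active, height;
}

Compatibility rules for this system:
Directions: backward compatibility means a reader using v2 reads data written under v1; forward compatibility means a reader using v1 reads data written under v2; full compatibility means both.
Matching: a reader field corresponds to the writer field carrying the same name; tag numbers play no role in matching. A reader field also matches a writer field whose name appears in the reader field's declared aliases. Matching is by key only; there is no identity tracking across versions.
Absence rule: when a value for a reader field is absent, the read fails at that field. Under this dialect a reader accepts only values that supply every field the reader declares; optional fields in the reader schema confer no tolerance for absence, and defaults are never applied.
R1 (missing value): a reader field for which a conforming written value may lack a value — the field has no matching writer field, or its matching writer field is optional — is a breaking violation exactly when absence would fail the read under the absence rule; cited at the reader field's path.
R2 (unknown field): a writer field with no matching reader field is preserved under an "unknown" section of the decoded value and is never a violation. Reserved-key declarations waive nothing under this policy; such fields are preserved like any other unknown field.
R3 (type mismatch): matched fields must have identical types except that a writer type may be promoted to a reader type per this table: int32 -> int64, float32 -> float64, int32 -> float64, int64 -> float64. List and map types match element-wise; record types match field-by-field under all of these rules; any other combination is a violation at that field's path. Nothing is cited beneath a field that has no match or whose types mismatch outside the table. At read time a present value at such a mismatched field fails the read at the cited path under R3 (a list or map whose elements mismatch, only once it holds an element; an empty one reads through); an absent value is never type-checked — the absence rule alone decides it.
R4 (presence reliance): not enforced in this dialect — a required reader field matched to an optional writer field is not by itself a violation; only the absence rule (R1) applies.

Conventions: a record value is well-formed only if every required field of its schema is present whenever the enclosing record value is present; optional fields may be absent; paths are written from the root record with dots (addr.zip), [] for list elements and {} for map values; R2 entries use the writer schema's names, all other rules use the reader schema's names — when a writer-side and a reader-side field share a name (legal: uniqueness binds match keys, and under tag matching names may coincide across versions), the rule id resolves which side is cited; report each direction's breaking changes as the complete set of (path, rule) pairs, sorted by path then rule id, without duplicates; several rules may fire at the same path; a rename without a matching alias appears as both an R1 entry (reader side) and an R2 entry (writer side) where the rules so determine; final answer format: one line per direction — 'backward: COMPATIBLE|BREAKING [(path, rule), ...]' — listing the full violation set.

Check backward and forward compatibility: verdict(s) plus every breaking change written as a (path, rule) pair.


backward: BREAKING [(addr, R1), (addr.signature, R1), (addr.zip, R1), (title, R1), (title, R3), (weight, R1)]; forward: BREAKING [(addr, R1), (addr.signature, R1), (addr.zip, R1), (score, R1), (title, R1), (title, R3)]

arrows below run writer -> reader for Profile
checking backward for Profile: reader v2 against writer v1:
  tags: paired with writer tags (list<float64> -> list<float64>; writer required)
  addr: paired with writer addr (Contact -> Contact; writer optional)
  seq: paired with writer seq (int64 -> int64; writer required)
  title: paired with writer title (string -> bytes; writer optional)
  weight has no writer counterpart
  writer field score has no reader counterpart
  addr.age: paired with writer addr.age (int64 -> int64; writer required)
  addr.verified: paired with writer addr.verified (bool -> bool; writer required)
  addr.zip: paired with writer addr.zip (int32 -> int32; writer optional)
  addr.signature: paired with writer addr.signature (bytes -> bytes; writer optional)
  R1 fires at addr
  R1 fires at addr.signature
  R1 fires at addr.zip
  R1 fires at title
  R3 fires at title
  R1 fires at weight
  => 6 violation(s): backward is BREAKING for Profile
checking forward for Profile: reader v1 against writer v2:
  tags: paired with writer tags (list<float64> -> list<float64>; writer required)
  addr: paired with writer addr (Contact -> Contact; writer optional)
  seq: paired with writer seq (int64 -> int64; writer required)
  title: paired with writer title (bytes -> string; writer optional)
  score has no writer counterpart
  writer field weight has no reader counterpart
  addr.age: paired with writer addr.age (int64 -> int64; writer required)
  addr.verified: paired with writer addr.verified (bool -> bool; writer required)
  addr.zip: paired with writer addr.zip (int32 -> int32; writer optional)
  addr.signature: paired with writer addr.signature (bytes -> bytes; writer optional)
  R1 fires at addr
  R1 fires at addr.signature
  R1 fires at addr.zip
  R1 fires at score
  R1 fires at title
  R3 fires at title
  => 6 violation(s): forward is BREAKING for Profile


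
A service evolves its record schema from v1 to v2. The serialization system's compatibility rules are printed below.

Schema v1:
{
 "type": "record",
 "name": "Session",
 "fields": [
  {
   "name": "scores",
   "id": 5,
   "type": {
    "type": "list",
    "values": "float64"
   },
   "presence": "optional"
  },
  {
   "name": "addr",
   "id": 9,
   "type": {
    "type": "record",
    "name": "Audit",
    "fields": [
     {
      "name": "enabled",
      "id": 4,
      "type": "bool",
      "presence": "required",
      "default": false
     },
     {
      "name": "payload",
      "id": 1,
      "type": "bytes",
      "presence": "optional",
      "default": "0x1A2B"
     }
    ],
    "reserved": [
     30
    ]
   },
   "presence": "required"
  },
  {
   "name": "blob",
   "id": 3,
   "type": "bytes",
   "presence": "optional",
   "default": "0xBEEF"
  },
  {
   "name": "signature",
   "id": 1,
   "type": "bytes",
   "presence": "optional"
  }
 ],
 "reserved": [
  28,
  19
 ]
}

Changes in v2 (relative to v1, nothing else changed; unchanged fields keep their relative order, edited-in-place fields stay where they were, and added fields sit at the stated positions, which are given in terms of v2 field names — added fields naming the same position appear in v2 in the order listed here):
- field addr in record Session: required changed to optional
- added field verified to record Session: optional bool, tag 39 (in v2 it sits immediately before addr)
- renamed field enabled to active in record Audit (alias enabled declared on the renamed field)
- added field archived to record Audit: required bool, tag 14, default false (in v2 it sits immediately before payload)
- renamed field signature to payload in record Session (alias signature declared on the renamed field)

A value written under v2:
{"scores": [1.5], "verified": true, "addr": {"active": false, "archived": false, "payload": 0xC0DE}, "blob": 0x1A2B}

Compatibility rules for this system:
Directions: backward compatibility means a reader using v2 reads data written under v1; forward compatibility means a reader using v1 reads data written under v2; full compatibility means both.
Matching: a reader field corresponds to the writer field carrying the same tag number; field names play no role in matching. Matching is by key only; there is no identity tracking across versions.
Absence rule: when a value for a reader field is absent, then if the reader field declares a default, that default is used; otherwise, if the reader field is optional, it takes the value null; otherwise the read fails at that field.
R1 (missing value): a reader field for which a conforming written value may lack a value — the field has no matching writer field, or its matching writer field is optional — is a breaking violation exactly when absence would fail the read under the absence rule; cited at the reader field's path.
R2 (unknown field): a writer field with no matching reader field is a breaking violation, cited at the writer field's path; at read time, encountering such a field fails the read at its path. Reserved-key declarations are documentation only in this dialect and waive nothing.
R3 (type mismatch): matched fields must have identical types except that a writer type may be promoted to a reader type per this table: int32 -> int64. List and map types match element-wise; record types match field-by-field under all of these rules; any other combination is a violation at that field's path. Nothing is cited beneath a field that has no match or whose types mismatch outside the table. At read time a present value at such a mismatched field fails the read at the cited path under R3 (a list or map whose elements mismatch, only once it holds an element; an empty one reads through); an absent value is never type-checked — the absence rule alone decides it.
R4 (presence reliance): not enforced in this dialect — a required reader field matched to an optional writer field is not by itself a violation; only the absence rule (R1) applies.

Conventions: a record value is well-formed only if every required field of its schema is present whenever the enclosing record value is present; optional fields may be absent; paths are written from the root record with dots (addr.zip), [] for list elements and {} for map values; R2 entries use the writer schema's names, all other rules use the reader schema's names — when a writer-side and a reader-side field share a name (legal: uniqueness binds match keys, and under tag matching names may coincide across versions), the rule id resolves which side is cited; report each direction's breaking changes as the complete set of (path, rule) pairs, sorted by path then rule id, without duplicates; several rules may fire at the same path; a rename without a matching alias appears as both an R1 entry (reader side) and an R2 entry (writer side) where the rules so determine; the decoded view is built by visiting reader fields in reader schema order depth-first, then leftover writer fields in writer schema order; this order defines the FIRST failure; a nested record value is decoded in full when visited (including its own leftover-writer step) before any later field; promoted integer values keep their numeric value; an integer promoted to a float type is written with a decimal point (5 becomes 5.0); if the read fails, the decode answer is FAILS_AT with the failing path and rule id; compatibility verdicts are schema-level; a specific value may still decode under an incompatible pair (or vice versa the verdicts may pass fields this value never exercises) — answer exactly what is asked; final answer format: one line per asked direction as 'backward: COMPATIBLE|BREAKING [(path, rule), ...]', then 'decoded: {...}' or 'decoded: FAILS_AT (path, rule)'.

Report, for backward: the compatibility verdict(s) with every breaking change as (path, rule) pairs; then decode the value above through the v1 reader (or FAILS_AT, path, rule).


arrows below run writer -> reader for Session
checking backward for Session: reader v2 against writer v1:
  list<float64> -> list<float64>, writer optional: scores aligns to scores
  verified: no writer match
  Audit -> Audit, writer required: addr aligns to addr
  bytes -> bytes, writer optional: blob aligns to blob
  bytes -> bytes, writer optional: payload aligns to signature
  bool -> bool, writer required: addr.active aligns to addr.enabled
  addr.archived: no writer match
  bytes -> bytes, writer optional: addr.payload aligns to addr.payload
  => no violations; backward on Session: COMPATIBLE
decode walk for Session under reader schema v1:
  scores := [1.5]
  addr.enabled := false (from writer active)
  addr.payload := 0xC0DE
  read fails at addr.archived under R2 (unknown field)
  => FAILS_AT (addr.archived, R2)
remaining Session differences; none change what is asked:
  added field verified to record Session: optional bool, tag 39 (in v2 it sits immediately before addr) -> matters only for Session's forward compatibility — outside the asked direction
  renamed field enabled to active in record Audit (alias enabled declared on the renamed field) -> triggers nothing under Session's printed rules — same verdict
  renamed field signature to payload in record Session (alias signature declared on the renamed field) -> triggers nothing under Session's printed rules — same verdict

backward: COMPATIBLE []; decoded: FAILS_AT (addr.archived, R2)


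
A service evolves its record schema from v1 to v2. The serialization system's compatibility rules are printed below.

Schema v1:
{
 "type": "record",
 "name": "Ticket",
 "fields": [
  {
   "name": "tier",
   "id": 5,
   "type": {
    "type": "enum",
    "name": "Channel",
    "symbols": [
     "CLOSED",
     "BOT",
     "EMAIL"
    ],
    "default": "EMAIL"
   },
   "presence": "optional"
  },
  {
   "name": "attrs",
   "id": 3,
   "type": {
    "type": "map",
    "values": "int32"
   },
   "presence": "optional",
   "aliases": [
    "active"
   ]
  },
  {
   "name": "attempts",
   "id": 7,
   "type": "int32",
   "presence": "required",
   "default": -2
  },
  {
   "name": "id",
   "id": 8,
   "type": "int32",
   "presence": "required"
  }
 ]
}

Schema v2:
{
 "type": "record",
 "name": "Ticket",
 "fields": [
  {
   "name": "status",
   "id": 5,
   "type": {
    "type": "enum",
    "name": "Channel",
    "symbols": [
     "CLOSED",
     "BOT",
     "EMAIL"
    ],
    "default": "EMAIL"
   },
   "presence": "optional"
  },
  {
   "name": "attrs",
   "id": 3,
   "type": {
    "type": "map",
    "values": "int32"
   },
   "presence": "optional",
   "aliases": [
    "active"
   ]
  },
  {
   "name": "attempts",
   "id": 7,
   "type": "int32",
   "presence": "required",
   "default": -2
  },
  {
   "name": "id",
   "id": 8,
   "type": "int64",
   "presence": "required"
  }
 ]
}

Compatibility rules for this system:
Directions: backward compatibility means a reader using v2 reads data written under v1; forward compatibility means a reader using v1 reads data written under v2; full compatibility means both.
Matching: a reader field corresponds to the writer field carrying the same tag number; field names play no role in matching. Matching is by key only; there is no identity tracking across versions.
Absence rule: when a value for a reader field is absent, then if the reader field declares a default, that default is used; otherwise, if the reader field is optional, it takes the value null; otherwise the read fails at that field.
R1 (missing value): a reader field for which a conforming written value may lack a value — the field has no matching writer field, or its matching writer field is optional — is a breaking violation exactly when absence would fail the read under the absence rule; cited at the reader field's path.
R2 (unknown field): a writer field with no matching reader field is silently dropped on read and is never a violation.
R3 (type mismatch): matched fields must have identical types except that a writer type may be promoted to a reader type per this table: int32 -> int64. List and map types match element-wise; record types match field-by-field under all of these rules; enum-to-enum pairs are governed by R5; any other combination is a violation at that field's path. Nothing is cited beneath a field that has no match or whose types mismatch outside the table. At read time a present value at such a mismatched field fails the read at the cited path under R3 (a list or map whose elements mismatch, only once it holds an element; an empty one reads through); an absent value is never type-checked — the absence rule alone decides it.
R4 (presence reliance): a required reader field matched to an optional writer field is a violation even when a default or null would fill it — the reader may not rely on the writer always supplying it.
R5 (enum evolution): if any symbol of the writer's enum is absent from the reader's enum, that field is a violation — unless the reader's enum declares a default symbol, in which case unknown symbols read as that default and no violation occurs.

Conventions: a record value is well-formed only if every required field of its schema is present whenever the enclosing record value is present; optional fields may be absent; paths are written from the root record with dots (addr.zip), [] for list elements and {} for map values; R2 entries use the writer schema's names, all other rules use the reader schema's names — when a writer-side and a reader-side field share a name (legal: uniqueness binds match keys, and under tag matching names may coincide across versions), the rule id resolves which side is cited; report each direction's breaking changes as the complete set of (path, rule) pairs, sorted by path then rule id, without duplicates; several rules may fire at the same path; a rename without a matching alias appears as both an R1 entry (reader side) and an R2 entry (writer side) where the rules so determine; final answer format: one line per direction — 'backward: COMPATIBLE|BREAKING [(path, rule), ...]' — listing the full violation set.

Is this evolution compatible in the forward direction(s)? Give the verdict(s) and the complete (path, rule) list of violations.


arrows below run writer -> reader for Ticket
forward for Ticket (reader v1, writer v2):
  writer optional, Channel -> Channel: reader tier maps from writer status
  writer optional, map<string, int32> -> map<string, int32>: reader attrs maps from writer attrs
  writer required, int32 -> int32: reader attempts maps from writer attempts
  writer required, int64 -> int32: reader id maps from writer id
  R3 fires at id
  forward on Ticket therefore BREAKING (1)
diffs on Ticket not affecting the asked answer:
  renamed field tier to status in record Ticket -> inert for the asked Ticket verdict: nothing fires

forward: BREAKING [(id, R3)]


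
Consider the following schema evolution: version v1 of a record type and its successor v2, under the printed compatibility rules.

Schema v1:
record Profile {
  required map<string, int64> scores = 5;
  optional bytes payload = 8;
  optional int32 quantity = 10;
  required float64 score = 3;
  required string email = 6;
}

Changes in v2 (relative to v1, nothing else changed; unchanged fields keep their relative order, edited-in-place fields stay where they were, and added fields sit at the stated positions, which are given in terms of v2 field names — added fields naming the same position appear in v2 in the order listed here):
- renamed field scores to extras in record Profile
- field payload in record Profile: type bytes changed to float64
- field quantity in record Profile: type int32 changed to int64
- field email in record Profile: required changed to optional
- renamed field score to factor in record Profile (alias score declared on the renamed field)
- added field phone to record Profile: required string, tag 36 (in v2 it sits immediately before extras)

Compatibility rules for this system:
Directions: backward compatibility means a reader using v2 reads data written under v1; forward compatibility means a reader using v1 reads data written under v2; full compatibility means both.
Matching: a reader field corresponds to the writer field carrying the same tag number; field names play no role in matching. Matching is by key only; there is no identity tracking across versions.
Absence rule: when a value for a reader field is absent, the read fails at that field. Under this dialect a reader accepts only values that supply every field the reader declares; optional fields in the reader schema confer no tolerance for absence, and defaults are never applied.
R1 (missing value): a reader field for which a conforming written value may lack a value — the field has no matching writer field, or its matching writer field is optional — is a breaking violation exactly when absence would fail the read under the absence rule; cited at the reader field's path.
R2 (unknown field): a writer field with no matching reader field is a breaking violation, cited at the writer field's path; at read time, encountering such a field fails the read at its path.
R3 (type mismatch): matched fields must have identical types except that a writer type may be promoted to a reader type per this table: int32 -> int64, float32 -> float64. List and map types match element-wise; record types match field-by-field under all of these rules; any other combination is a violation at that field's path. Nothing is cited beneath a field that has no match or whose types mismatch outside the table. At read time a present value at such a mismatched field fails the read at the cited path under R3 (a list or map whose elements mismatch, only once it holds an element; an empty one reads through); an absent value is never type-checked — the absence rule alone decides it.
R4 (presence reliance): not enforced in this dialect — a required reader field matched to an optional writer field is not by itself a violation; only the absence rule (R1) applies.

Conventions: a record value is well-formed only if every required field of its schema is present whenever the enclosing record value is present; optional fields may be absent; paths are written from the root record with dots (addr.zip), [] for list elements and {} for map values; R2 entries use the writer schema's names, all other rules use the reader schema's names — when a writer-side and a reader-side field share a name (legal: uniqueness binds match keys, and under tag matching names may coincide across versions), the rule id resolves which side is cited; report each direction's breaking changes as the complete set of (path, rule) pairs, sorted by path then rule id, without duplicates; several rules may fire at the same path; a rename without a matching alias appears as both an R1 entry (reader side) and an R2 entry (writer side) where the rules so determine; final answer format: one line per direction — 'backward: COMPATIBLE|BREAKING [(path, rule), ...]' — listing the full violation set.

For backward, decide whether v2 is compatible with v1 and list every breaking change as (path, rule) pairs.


backward: BREAKING [(payload, R1), (payload, R3), (phone, R1), (quantity, R1)]

the writer's type comes first in each Profile pair
backward on Profile — v2 reading data written by v1:
  phone has no writer counterpart
  extras: paired with writer scores (map<string, int64> -> map<string, int64>; writer required)
  payload: paired with writer payload (bytes -> float64; writer optional)
  quantity: paired with writer quantity (int32 -> int64; writer optional)
  factor: paired with writer score (float64 -> float64; writer required)
  email: paired with writer email (string -> string; writer required)
  breaking: (payload, R1)
  breaking: (payload, R3)
  breaking: (phone, R1)
  breaking: (quantity, R1)
  backward on Profile therefore BREAKING (4)
diffs on Profile not affecting the asked answer:
  renamed field scores to extras in record Profile -> fires no rule on Profile, leaving the asked answer as it is
  field quantity in record Profile: type int32 changed to int64 -> its effect on Profile is confined to the forward direction, not asked
  field email in record Profile: required changed to optional -> its effect on Profile is confined to the forward direction, not asked
  renamed field score to factor in record Profile (alias score declared on the renamed field) -> fires no rule on Profile, leaving the asked answer as it is
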